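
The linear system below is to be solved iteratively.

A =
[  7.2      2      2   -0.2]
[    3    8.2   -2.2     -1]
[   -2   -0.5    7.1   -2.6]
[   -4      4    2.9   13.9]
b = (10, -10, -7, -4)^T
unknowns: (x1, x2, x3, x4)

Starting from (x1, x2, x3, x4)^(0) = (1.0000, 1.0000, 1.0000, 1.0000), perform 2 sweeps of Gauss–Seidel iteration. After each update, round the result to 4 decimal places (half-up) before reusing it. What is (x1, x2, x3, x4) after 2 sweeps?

(1.8446, -1.9702, -0.4641, 0.9068)

Iteration 1:
  x1 = (10 - (2)·1.0000 - (2)·1.0000 - (-0.2)·1.0000) / (7.2) = 0.8611
  x2 = (-10 - (3)·0.8611 - (-2.2)·1.0000 - (-1)·1.0000) / (8.2) = -1.1443
  x3 = (-7 - (-2)·0.8611 - (-0.5)·-1.1443 - (-2.6)·1.0000) / (7.1) = -0.4577
  x4 = (-4 - (-4)·0.8611 - (4)·-1.1443 - (2.9)·-0.4577) / (13.9) = 0.3848
Iteration 2:
  x1 = (10 - (2)·-1.1443 - (2)·-0.4577 - (-0.2)·0.3848) / (7.2) = 1.8446
  x2 = (-10 - (3)·1.8446 - (-2.2)·-0.4577 - (-1)·0.3848) / (8.2) = -1.9702
  x3 = (-7 - (-2)·1.8446 - (-0.5)·-1.9702 - (-2.6)·0.3848) / (7.1) = -0.4641
  x4 = (-4 - (-4)·1.8446 - (4)·-1.9702 - (2.9)·-0.4641) / (13.9) = 0.9068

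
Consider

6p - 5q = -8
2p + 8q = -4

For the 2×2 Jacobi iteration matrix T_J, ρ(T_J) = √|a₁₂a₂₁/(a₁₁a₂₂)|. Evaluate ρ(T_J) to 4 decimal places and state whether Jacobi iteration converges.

a₁₂a₂₁/(a₁₁a₂₂) = (-5)·(2) / ((6)·(8)) = -0.208333
ρ = √|-0.208333| = √0.208333 = 0.4564
ρ < 1, so Jacobi converges

0.4564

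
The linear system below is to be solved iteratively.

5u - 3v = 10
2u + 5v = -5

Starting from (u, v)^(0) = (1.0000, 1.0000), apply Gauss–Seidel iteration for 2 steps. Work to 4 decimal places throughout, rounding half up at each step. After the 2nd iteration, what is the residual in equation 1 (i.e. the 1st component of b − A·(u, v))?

Iteration 1:
  u = (10 - (-3)·1.0000) / (5) = 2.6000
  v = (-5 - (2)·2.6000) / (5) = -2.0400
Iteration 2:
  u = (10 - (-3)·-2.0400) / (5) = 0.7760
  v = (-5 - (2)·0.7760) / (5) = -1.3104
Residual b − A·x = (2.1888, 0.0000)

2.1888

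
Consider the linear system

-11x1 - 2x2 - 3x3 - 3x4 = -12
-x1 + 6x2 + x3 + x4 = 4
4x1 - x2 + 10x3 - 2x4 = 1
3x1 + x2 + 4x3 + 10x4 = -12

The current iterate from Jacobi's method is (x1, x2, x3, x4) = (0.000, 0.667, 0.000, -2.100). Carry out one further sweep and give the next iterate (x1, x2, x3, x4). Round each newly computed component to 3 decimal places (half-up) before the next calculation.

(1.542, 1.017, -0.253, -1.267)

One sweep:
  x1 = (-12 - (-2)·0.667 - (-3)·0.000 - (-3)·-2.100) / (-11) = 1.542
  x2 = (4 - (-1)·0.000 - (1)·0.000 - (1)·-2.100) / (6) = 1.017
  x3 = (1 - (4)·0.000 - (-1)·0.667 - (-2)·-2.100) / (10) = -0.253
  x4 = (-12 - (3)·0.000 - (1)·0.667 - (4)·0.000) / (10) = -1.267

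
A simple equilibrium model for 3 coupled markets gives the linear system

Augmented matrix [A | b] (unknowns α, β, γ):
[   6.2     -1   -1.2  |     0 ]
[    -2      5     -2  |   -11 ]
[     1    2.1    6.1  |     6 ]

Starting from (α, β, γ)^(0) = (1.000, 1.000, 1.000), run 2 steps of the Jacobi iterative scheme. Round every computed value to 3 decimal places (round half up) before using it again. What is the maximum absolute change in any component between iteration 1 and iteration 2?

0.932

Iteration 1:
  α = (0 - (-1)·1.000 - (-1.2)·1.000) / (6.2) = 0.355
  β = (-11 - (-2)·1.000 - (-2)·1.000) / (5) = -1.400
  γ = (6 - (1)·1.000 - (2.1)·1.000) / (6.1) = 0.475
Iteration 2:
  α = (0 - (-1)·-1.400 - (-1.2)·0.475) / (6.2) = -0.134
  β = (-11 - (-2)·0.355 - (-2)·0.475) / (5) = -1.868
  γ = (6 - (1)·0.355 - (2.1)·-1.400) / (6.1) = 1.407
Change: (-0.489, -0.468, 0.932) → max |·| = 0.932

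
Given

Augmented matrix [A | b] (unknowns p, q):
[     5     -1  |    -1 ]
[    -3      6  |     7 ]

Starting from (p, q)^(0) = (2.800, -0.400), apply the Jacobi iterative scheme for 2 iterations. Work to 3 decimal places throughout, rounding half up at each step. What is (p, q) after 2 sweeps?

(0.313, 1.027)

Iteration 1:
  p = (-1 - (-1)·-0.400) / (5) = -0.280
  q = (7 - (-3)·2.800) / (6) = 2.567
Iteration 2:
  p = (-1 - (-1)·2.567) / (5) = 0.313
  q = (7 - (-3)·-0.280) / (6) = 1.027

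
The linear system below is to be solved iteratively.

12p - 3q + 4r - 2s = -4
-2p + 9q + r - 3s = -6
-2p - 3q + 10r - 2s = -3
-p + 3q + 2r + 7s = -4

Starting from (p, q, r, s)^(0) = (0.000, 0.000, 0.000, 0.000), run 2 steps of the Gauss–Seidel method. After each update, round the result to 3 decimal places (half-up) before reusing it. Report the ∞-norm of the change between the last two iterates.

0.023

Iteration 1:
  p = (-4 - (-3)·0.000 - (4)·0.000 - (-2)·0.000) / (12) = -0.333
  q = (-6 - (-2)·-0.333 - (1)·0.000 - (-3)·0.000) / (9) = -0.741
  r = (-3 - (-2)·-0.333 - (-3)·-0.741 - (-2)·0.000) / (10) = -0.589
  s = (-4 - (-1)·-0.333 - (3)·-0.741 - (2)·-0.589) / (7) = -0.133
Iteration 2:
  p = (-4 - (-3)·-0.741 - (4)·-0.589 - (-2)·-0.133) / (12) = -0.344
  q = (-6 - (-2)·-0.344 - (1)·-0.589 - (-3)·-0.133) / (9) = -0.722
  r = (-3 - (-2)·-0.344 - (-3)·-0.722 - (-2)·-0.133) / (10) = -0.612
  s = (-4 - (-1)·-0.344 - (3)·-0.722 - (2)·-0.612) / (7) = -0.136
Change: (-0.011, 0.019, -0.023, -0.003) → max |·| = 0.023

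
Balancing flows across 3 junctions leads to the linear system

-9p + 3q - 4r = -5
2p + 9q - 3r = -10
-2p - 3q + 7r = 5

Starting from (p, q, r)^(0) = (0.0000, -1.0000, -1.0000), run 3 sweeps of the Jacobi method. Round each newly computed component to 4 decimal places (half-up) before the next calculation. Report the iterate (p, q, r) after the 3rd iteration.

(0.0406, -1.0041, 0.2003)

Iteration 1:
  p = (-5 - (3)·-1.0000 - (-4)·-1.0000) / (-9) = 0.6667
  q = (-10 - (2)·0.0000 - (-3)·-1.0000) / (9) = -1.4444
  r = (5 - (-2)·0.0000 - (-3)·-1.0000) / (7) = 0.2857
Iteration 2:
  p = (-5 - (3)·-1.4444 - (-4)·0.2857) / (-9) = -0.0529
  q = (-10 - (2)·0.6667 - (-3)·0.2857) / (9) = -1.1640
  r = (5 - (-2)·0.6667 - (-3)·-1.4444) / (7) = 0.2857
Iteration 3:
  p = (-5 - (3)·-1.1640 - (-4)·0.2857) / (-9) = 0.0406
  q = (-10 - (2)·-0.0529 - (-3)·0.2857) / (9) = -1.0041
  r = (5 - (-2)·-0.0529 - (-3)·-1.1640) / (7) = 0.2003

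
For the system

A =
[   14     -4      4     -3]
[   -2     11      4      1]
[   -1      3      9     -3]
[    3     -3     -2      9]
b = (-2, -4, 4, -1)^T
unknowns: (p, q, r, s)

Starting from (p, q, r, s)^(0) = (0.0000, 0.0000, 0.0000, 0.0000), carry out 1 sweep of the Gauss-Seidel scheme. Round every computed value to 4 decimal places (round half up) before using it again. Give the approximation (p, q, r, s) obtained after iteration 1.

(-0.1429, -0.3896, 0.5584, -0.0693)

Iteration 1:
  p = (-2 - (-4)·0.0000 - (4)·0.0000 - (-3)·0.0000) / (14) = -0.1429
  q = (-4 - (-2)·-0.1429 - (4)·0.0000 - (1)·0.0000) / (11) = -0.3896
  r = (4 - (-1)·-0.1429 - (3)·-0.3896 - (-3)·0.0000) / (9) = 0.5584
  s = (-1 - (3)·-0.1429 - (-3)·-0.3896 - (-2)·0.5584) / (9) = -0.0693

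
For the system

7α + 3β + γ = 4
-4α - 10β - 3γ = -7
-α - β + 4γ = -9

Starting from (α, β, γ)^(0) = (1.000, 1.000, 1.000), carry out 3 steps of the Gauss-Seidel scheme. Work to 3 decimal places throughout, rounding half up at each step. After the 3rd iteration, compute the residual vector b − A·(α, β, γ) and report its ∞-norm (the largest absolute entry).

0.229

Iteration 1:
  α = (4 - (3)·1.000 - (1)·1.000) / (7) = 0.000
  β = (-7 - (-4)·0.000 - (-3)·1.000) / (-10) = 0.400
  γ = (-9 - (-1)·0.000 - (-1)·0.400) / (4) = -2.150
Iteration 2:
  α = (4 - (3)·0.400 - (1)·-2.150) / (7) = 0.707
  β = (-7 - (-4)·0.707 - (-3)·-2.150) / (-10) = 1.062
  γ = (-9 - (-1)·0.707 - (-1)·1.062) / (4) = -1.808
Iteration 3:
  α = (4 - (3)·1.062 - (1)·-1.808) / (7) = 0.375
  β = (-7 - (-4)·0.375 - (-3)·-1.808) / (-10) = 1.092
  γ = (-9 - (-1)·0.375 - (-1)·1.092) / (4) = -1.883
Residual b − A·x = (-0.018, -0.229, -0.001); ∞-norm = 0.229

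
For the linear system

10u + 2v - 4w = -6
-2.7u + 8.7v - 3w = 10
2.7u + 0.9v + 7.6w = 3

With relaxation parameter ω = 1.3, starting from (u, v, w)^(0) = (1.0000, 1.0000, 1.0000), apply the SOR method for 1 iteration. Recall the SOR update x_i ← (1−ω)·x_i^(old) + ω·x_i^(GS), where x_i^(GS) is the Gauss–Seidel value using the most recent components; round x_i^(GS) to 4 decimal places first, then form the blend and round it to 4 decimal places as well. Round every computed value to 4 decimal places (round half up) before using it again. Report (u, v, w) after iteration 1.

Iteration 1:
  u: GS value = (-6 - (2)·1.0000 - (-4)·1.0000) / (10) = -0.4000;  u ← (1−ω)·1.0000 + ω·-0.4000 = -0.8200
  v: GS value = (10 - (-2.7)·-0.8200 - (-3)·1.0000) / (8.7) = 1.2398;  v ← (1−ω)·1.0000 + ω·1.2398 = 1.3117
  w: GS value = (3 - (2.7)·-0.8200 - (0.9)·1.3117) / (7.6) = 0.5307;  w ← (1−ω)·1.0000 + ω·0.5307 = 0.3899

(-0.8200, 1.3117, 0.3899)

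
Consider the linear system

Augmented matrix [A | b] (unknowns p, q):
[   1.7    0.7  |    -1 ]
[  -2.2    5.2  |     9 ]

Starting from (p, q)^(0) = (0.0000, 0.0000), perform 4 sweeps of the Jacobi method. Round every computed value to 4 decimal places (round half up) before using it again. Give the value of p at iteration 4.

-1.0743

Iteration 1:
  p = (-1 - (0.7)·0.0000) / (1.7) = -0.5882
  q = (9 - (-2.2)·0.0000) / (5.2) = 1.7308
Iteration 2:
  p = (-1 - (0.7)·1.7308) / (1.7) = -1.3009
  q = (9 - (-2.2)·-0.5882) / (5.2) = 1.4819
Iteration 3:
  p = (-1 - (0.7)·1.4819) / (1.7) = -1.1984
  q = (9 - (-2.2)·-1.3009) / (5.2) = 1.1804
Iteration 4:
  p = (-1 - (0.7)·1.1804) / (1.7) = -1.0743
  q = (9 - (-2.2)·-1.1984) / (5.2) = 1.2238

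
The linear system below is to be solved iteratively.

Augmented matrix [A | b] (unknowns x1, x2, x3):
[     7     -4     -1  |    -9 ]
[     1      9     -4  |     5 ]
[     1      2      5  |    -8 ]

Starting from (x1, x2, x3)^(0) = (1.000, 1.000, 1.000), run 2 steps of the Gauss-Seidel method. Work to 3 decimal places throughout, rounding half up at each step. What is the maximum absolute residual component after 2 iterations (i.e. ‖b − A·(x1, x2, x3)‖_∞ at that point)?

Iteration 1:
  x1 = (-9 - (-4)·1.000 - (-1)·1.000) / (7) = -0.571
  x2 = (5 - (1)·-0.571 - (-4)·1.000) / (9) = 1.063
  x3 = (-8 - (1)·-0.571 - (2)·1.063) / (5) = -1.911
Iteration 2:
  x1 = (-9 - (-4)·1.063 - (-1)·-1.911) / (7) = -0.951
  x2 = (5 - (1)·-0.951 - (-4)·-1.911) / (9) = -0.188
  x3 = (-8 - (1)·-0.951 - (2)·-0.188) / (5) = -1.335
Residual b − A·x = (-4.430, 2.303, 0.002); ∞-norm = 4.430

4.430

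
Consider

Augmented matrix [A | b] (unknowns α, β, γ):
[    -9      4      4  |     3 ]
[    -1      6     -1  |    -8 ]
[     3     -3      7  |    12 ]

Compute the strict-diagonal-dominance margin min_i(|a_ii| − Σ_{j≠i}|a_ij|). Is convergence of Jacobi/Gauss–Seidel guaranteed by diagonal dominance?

1

row 1: |-9| − (4+4) = 1
row 2: |6| − (1+1) = 4
row 3: |7| − (3+3) = 1
minimum over rows = 1 → strictly diagonally dominant (convergence guaranteed)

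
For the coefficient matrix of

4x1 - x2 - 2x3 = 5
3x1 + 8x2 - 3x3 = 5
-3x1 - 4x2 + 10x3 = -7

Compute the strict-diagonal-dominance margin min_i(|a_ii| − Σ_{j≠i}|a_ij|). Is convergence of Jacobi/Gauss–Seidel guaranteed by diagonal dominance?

row 1: |4| − (1+2) = 1
row 2: |8| − (3+3) = 2
row 3: |10| − (3+4) = 3
minimum over rows = 1 → strictly diagonally dominant (convergence guaranteed)

1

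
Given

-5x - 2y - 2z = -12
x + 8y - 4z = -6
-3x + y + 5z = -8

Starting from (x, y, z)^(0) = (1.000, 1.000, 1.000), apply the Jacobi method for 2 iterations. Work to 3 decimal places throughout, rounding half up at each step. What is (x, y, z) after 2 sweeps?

(3.030, -1.550, -0.565)

Iteration 1:
  x = (-12 - (-2)·1.000 - (-2)·1.000) / (-5) = 1.600
  y = (-6 - (1)·1.000 - (-4)·1.000) / (8) = -0.375
  z = (-8 - (-3)·1.000 - (1)·1.000) / (5) = -1.200
Iteration 2:
  x = (-12 - (-2)·-0.375 - (-2)·-1.200) / (-5) = 3.030
  y = (-6 - (1)·1.600 - (-4)·-1.200) / (8) = -1.550
  z = (-8 - (-3)·1.600 - (1)·-0.375) / (5) = -0.565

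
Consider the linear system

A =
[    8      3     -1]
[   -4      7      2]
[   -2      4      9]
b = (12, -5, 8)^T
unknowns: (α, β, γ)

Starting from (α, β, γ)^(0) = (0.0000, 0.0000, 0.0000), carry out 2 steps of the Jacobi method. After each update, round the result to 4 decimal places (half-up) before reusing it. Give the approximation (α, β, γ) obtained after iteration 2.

Iteration 1:
  α = (12 - (3)·0.0000 - (-1)·0.0000) / (8) = 1.5000
  β = (-5 - (-4)·0.0000 - (2)·0.0000) / (7) = -0.7143
  γ = (8 - (-2)·0.0000 - (4)·0.0000) / (9) = 0.8889
Iteration 2:
  α = (12 - (3)·-0.7143 - (-1)·0.8889) / (8) = 1.8790
  β = (-5 - (-4)·1.5000 - (2)·0.8889) / (7) = -0.1111
  γ = (8 - (-2)·1.5000 - (4)·-0.7143) / (9) = 1.5397

(1.8790, -0.1111, 1.5397)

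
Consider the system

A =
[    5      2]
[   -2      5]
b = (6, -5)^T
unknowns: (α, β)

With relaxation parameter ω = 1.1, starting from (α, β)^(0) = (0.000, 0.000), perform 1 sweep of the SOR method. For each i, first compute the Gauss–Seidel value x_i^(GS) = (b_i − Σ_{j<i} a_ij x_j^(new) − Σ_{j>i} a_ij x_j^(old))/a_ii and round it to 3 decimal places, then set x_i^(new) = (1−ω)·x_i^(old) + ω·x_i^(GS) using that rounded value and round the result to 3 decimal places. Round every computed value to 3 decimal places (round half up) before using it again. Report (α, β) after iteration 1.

Iteration 1:
  α: GS value = (6 - (2)·0.000) / (5) = 1.200;  α ← (1−ω)·0.000 + ω·1.200 = 1.320
  β: GS value = (-5 - (-2)·1.320) / (5) = -0.472;  β ← (1−ω)·0.000 + ω·-0.472 = -0.519

(1.320, -0.519)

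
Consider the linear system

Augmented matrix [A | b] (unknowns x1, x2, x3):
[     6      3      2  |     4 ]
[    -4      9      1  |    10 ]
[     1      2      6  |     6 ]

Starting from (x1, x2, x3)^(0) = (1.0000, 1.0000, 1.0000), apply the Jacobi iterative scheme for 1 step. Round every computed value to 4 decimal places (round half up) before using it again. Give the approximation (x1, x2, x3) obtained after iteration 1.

(-0.1667, 1.4444, 0.5000)

Iteration 1:
  x1 = (4 - (3)·1.0000 - (2)·1.0000) / (6) = -0.1667
  x2 = (10 - (-4)·1.0000 - (1)·1.0000) / (9) = 1.4444
  x3 = (6 - (1)·1.0000 - (2)·1.0000) / (6) = 0.5000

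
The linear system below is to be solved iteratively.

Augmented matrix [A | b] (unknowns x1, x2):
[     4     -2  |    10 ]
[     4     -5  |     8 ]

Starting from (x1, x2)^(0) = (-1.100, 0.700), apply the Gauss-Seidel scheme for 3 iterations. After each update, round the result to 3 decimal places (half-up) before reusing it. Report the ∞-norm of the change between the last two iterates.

0.004

Iteration 1:
  x1 = (10 - (-2)·0.700) / (4) = 2.850
  x2 = (8 - (4)·2.850) / (-5) = 0.680
Iteration 2:
  x1 = (10 - (-2)·0.680) / (4) = 2.840
  x2 = (8 - (4)·2.840) / (-5) = 0.672
Iteration 3:
  x1 = (10 - (-2)·0.672) / (4) = 2.836
  x2 = (8 - (4)·2.836) / (-5) = 0.669
Change: (-0.004, -0.003) → max |·| = 0.004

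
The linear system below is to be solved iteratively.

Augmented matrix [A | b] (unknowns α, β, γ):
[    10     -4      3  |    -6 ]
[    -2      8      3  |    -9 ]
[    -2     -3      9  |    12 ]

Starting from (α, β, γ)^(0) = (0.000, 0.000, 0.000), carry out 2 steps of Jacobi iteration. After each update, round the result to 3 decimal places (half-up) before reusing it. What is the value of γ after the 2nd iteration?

0.825

Iteration 1:
  α = (-6 - (-4)·0.000 - (3)·0.000) / (10) = -0.600
  β = (-9 - (-2)·0.000 - (3)·0.000) / (8) = -1.125
  γ = (12 - (-2)·0.000 - (-3)·0.000) / (9) = 1.333
Iteration 2:
  α = (-6 - (-4)·-1.125 - (3)·1.333) / (10) = -1.450
  β = (-9 - (-2)·-0.600 - (3)·1.333) / (8) = -1.775
  γ = (12 - (-2)·-0.600 - (-3)·-1.125) / (9) = 0.825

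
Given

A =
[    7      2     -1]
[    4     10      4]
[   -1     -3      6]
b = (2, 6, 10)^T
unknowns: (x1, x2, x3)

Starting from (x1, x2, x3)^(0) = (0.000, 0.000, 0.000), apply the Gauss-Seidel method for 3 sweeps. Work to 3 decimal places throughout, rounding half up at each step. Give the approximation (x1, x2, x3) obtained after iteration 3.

(0.610, -0.268, 1.634)

Iteration 1:
  x1 = (2 - (2)·0.000 - (-1)·0.000) / (7) = 0.286
  x2 = (6 - (4)·0.286 - (4)·0.000) / (10) = 0.486
  x3 = (10 - (-1)·0.286 - (-3)·0.486) / (6) = 1.957
Iteration 2:
  x1 = (2 - (2)·0.486 - (-1)·1.957) / (7) = 0.426
  x2 = (6 - (4)·0.426 - (4)·1.957) / (10) = -0.353
  x3 = (10 - (-1)·0.426 - (-3)·-0.353) / (6) = 1.561
Iteration 3:
  x1 = (2 - (2)·-0.353 - (-1)·1.561) / (7) = 0.610
  x2 = (6 - (4)·0.610 - (4)·1.561) / (10) = -0.268
  x3 = (10 - (-1)·0.610 - (-3)·-0.268) / (6) = 1.634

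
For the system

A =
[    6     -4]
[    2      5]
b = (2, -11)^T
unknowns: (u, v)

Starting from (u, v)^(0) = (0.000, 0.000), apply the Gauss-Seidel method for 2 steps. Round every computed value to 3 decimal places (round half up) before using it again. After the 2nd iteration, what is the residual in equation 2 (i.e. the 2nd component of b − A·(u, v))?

-0.001

Iteration 1:
  u = (2 - (-4)·0.000) / (6) = 0.333
  v = (-11 - (2)·0.333) / (5) = -2.333
Iteration 2:
  u = (2 - (-4)·-2.333) / (6) = -1.222
  v = (-11 - (2)·-1.222) / (5) = -1.711
Residual b − A·x = (2.488, -0.001)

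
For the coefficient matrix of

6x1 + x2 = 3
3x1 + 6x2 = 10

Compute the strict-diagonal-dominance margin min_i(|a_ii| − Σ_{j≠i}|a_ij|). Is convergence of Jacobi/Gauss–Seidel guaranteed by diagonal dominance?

3

row 1: |6| − (1) = 5
row 2: |6| − (3) = 3
minimum over rows = 3 → strictly diagonally dominant (convergence guaranteed)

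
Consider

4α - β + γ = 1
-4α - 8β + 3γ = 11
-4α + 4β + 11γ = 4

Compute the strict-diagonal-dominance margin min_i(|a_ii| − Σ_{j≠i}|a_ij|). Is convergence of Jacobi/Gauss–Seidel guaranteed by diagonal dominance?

1

row 1: |4| − (1+1) = 2
row 2: |-8| − (4+3) = 1
row 3: |11| − (4+4) = 3
minimum over rows = 1 → strictly diagonally dominant (convergence guaranteed)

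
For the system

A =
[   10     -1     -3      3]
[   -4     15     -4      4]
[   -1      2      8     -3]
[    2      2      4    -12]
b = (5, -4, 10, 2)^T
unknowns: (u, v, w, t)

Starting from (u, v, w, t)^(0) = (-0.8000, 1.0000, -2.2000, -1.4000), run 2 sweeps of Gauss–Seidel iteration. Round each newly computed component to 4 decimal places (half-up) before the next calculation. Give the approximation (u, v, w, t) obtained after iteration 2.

Iteration 1:
  u = (5 - (-1)·1.0000 - (-3)·-2.2000 - (3)·-1.4000) / (10) = 0.3600
  v = (-4 - (-4)·0.3600 - (-4)·-2.2000 - (4)·-1.4000) / (15) = -0.3840
  w = (10 - (-1)·0.3600 - (2)·-0.3840 - (-3)·-1.4000) / (8) = 0.8660
  t = (2 - (2)·0.3600 - (2)·-0.3840 - (4)·0.8660) / (-12) = 0.1180
Iteration 2:
  u = (5 - (-1)·-0.3840 - (-3)·0.8660 - (3)·0.1180) / (10) = 0.6860
  v = (-4 - (-4)·0.6860 - (-4)·0.8660 - (4)·0.1180) / (15) = 0.1157
  w = (10 - (-1)·0.6860 - (2)·0.1157 - (-3)·0.1180) / (8) = 1.3511
  t = (2 - (2)·0.6860 - (2)·0.1157 - (4)·1.3511) / (-12) = 0.4173

(0.6860, 0.1157, 1.3511, 0.4173)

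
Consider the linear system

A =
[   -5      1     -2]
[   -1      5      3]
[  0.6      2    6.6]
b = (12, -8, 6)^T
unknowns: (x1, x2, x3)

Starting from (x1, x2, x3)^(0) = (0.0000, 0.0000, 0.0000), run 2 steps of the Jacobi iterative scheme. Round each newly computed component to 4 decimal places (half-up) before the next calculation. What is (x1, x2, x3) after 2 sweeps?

Iteration 1:
  x1 = (12 - (1)·0.0000 - (-2)·0.0000) / (-5) = -2.4000
  x2 = (-8 - (-1)·0.0000 - (3)·0.0000) / (5) = -1.6000
  x3 = (6 - (0.6)·0.0000 - (2)·0.0000) / (6.6) = 0.9091
Iteration 2:
  x1 = (12 - (1)·-1.6000 - (-2)·0.9091) / (-5) = -3.0836
  x2 = (-8 - (-1)·-2.4000 - (3)·0.9091) / (5) = -2.6255
  x3 = (6 - (0.6)·-2.4000 - (2)·-1.6000) / (6.6) = 1.6121

(-3.0836, -2.6255, 1.6121)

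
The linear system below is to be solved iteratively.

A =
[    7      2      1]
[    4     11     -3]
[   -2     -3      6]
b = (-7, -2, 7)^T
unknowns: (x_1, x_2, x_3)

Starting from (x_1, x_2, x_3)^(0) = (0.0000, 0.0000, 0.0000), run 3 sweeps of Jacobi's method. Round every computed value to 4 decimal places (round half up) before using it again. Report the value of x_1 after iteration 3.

Iteration 1:
  x_1 = (-7 - (2)·0.0000 - (1)·0.0000) / (7) = -1.0000
  x_2 = (-2 - (4)·0.0000 - (-3)·0.0000) / (11) = -0.1818
  x_3 = (7 - (-2)·0.0000 - (-3)·0.0000) / (6) = 1.1667
Iteration 2:
  x_1 = (-7 - (2)·-0.1818 - (1)·1.1667) / (7) = -1.1147
  x_2 = (-2 - (4)·-1.0000 - (-3)·1.1667) / (11) = 0.5000
  x_3 = (7 - (-2)·-1.0000 - (-3)·-0.1818) / (6) = 0.7424
Iteration 3:
  x_1 = (-7 - (2)·0.5000 - (1)·0.7424) / (7) = -1.2489
  x_2 = (-2 - (4)·-1.1147 - (-3)·0.7424) / (11) = 0.4260
  x_3 = (7 - (-2)·-1.1147 - (-3)·0.5000) / (6) = 1.0451

-1.2489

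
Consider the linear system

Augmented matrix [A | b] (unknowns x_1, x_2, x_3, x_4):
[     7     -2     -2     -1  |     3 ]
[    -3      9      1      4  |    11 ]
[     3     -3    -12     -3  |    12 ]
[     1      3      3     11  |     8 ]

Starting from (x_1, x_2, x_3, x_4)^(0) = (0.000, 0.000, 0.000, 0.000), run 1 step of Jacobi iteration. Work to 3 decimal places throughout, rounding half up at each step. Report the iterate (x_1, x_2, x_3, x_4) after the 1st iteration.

Iteration 1:
  x_1 = (3 - (-2)·0.000 - (-2)·0.000 - (-1)·0.000) / (7) = 0.429
  x_2 = (11 - (-3)·0.000 - (1)·0.000 - (4)·0.000) / (9) = 1.222
  x_3 = (12 - (3)·0.000 - (-3)·0.000 - (-3)·0.000) / (-12) = -1.000
  x_4 = (8 - (1)·0.000 - (3)·0.000 - (3)·0.000) / (11) = 0.727

(0.429, 1.222, -1.000, 0.727)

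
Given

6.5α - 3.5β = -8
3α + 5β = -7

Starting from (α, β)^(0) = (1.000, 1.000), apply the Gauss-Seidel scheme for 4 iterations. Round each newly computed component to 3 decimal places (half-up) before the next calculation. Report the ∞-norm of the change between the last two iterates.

0.112

Iteration 1:
  α = (-8 - (-3.5)·1.000) / (6.5) = -0.692
  β = (-7 - (3)·-0.692) / (5) = -0.985
Iteration 2:
  α = (-8 - (-3.5)·-0.985) / (6.5) = -1.761
  β = (-7 - (3)·-1.761) / (5) = -0.343
Iteration 3:
  α = (-8 - (-3.5)·-0.343) / (6.5) = -1.415
  β = (-7 - (3)·-1.415) / (5) = -0.551
Iteration 4:
  α = (-8 - (-3.5)·-0.551) / (6.5) = -1.527
  β = (-7 - (3)·-1.527) / (5) = -0.484
Change: (-0.112, 0.067) → max |·| = 0.112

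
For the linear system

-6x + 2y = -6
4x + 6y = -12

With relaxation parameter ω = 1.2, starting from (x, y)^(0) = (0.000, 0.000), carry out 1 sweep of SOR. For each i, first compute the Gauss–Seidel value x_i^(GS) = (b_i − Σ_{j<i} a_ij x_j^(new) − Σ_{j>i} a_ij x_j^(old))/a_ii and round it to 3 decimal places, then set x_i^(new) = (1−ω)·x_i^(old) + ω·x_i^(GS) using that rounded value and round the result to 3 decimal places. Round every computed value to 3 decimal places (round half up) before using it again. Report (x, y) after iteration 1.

Iteration 1:
  x: GS value = (-6 - (2)·0.000) / (-6) = 1.000;  x ← (1−ω)·0.000 + ω·1.000 = 1.200
  y: GS value = (-12 - (4)·1.200) / (6) = -2.800;  y ← (1−ω)·0.000 + ω·-2.800 = -3.360

(1.200, -3.360)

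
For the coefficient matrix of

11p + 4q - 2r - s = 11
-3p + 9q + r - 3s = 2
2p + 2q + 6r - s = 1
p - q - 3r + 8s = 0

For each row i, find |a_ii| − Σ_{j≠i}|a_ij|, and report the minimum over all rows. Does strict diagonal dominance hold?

1

row 1: |11| − (4+2+1) = 4
row 2: |9| − (3+1+3) = 2
row 3: |6| − (2+2+1) = 1
row 4: |8| − (1+1+3) = 3
minimum over rows = 1 → strictly diagonally dominant (convergence guaranteed)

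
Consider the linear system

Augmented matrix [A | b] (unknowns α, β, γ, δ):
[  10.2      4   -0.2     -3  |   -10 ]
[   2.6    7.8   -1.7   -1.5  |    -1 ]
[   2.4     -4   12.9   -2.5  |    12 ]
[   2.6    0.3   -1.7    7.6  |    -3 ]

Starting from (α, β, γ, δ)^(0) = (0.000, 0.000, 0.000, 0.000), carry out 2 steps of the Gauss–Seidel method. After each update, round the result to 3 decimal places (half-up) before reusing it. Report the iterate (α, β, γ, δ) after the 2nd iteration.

Iteration 1:
  α = (-10 - (4)·0.000 - (-0.2)·0.000 - (-3)·0.000) / (10.2) = -0.980
  β = (-1 - (2.6)·-0.980 - (-1.7)·0.000 - (-1.5)·0.000) / (7.8) = 0.198
  γ = (12 - (2.4)·-0.980 - (-4)·0.198 - (-2.5)·0.000) / (12.9) = 1.174
  δ = (-3 - (2.6)·-0.980 - (0.3)·0.198 - (-1.7)·1.174) / (7.6) = 0.195
Iteration 2:
  α = (-10 - (4)·0.198 - (-0.2)·1.174 - (-3)·0.195) / (10.2) = -0.978
  β = (-1 - (2.6)·-0.978 - (-1.7)·1.174 - (-1.5)·0.195) / (7.8) = 0.491
  γ = (12 - (2.4)·-0.978 - (-4)·0.491 - (-2.5)·0.195) / (12.9) = 1.302
  δ = (-3 - (2.6)·-0.978 - (0.3)·0.491 - (-1.7)·1.302) / (7.6) = 0.212

(-0.978, 0.491, 1.302, 0.212)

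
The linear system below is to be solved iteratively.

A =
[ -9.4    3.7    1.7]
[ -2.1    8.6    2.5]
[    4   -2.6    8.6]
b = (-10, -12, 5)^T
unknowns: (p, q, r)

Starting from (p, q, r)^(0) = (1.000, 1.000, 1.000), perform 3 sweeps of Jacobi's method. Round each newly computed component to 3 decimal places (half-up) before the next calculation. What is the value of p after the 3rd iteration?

Iteration 1:
  p = (-10 - (3.7)·1.000 - (1.7)·1.000) / (-9.4) = 1.638
  q = (-12 - (-2.1)·1.000 - (2.5)·1.000) / (8.6) = -1.442
  r = (5 - (4)·1.000 - (-2.6)·1.000) / (8.6) = 0.419
Iteration 2:
  p = (-10 - (3.7)·-1.442 - (1.7)·0.419) / (-9.4) = 0.572
  q = (-12 - (-2.1)·1.638 - (2.5)·0.419) / (8.6) = -1.117
  r = (5 - (4)·1.638 - (-2.6)·-1.442) / (8.6) = -0.616
Iteration 3:
  p = (-10 - (3.7)·-1.117 - (1.7)·-0.616) / (-9.4) = 0.513
  q = (-12 - (-2.1)·0.572 - (2.5)·-0.616) / (8.6) = -1.077
  r = (5 - (4)·0.572 - (-2.6)·-1.117) / (8.6) = -0.022

0.513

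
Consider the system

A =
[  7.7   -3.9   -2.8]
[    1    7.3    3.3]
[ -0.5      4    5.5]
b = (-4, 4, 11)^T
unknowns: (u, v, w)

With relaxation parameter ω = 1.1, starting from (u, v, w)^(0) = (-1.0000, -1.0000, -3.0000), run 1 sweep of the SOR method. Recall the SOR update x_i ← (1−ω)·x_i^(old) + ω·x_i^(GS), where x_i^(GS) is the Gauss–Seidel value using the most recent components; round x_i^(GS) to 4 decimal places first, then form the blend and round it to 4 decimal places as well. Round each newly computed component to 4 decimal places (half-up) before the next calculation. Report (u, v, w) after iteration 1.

Iteration 1:
  u: GS value = (-4 - (-3.9)·-1.0000 - (-2.8)·-3.0000) / (7.7) = -2.1169;  u ← (1−ω)·-1.0000 + ω·-2.1169 = -2.2286
  v: GS value = (4 - (1)·-2.2286 - (3.3)·-3.0000) / (7.3) = 2.2094;  v ← (1−ω)·-1.0000 + ω·2.2094 = 2.5303
  w: GS value = (11 - (-0.5)·-2.2286 - (4)·2.5303) / (5.5) = -0.0428;  w ← (1−ω)·-3.0000 + ω·-0.0428 = 0.2529

(-2.2286, 2.5303, 0.2529)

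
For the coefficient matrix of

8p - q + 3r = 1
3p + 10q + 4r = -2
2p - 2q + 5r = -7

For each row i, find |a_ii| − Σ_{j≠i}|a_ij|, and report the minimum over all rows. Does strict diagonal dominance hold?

row 1: |8| − (1+3) = 4
row 2: |10| − (3+4) = 3
row 3: |5| − (2+2) = 1
minimum over rows = 1 → strictly diagonally dominant (convergence guaranteed)

1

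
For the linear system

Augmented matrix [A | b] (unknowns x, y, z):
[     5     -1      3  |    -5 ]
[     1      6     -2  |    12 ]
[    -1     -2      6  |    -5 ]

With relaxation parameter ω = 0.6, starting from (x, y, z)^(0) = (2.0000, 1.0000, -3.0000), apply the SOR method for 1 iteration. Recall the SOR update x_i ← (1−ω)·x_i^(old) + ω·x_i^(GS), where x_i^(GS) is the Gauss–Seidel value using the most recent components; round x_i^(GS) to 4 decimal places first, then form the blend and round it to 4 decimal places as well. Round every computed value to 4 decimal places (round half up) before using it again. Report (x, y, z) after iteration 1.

(1.4000, 0.8600, -1.3880)

Iteration 1:
  x: GS value = (-5 - (-1)·1.0000 - (3)·-3.0000) / (5) = 1.0000;  x ← (1−ω)·2.0000 + ω·1.0000 = 1.4000
  y: GS value = (12 - (1)·1.4000 - (-2)·-3.0000) / (6) = 0.7667;  y ← (1−ω)·1.0000 + ω·0.7667 = 0.8600
  z: GS value = (-5 - (-1)·1.4000 - (-2)·0.8600) / (6) = -0.3133;  z ← (1−ω)·-3.0000 + ω·-0.3133 = -1.3880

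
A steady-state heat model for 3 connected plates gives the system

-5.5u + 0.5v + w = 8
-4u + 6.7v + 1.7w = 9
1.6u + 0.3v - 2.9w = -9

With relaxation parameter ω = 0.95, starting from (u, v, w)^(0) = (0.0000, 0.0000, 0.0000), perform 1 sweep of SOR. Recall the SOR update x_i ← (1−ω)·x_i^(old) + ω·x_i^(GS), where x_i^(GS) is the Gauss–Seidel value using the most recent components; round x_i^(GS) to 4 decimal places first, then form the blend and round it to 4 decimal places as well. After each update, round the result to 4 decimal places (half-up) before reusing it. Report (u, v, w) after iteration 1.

(-1.3818, 0.4924, 2.2724)

Iteration 1:
  u: GS value = (8 - (0.5)·0.0000 - (1)·0.0000) / (-5.5) = -1.4545;  u ← (1−ω)·0.0000 + ω·-1.4545 = -1.3818
  v: GS value = (9 - (-4)·-1.3818 - (1.7)·0.0000) / (6.7) = 0.5183;  v ← (1−ω)·0.0000 + ω·0.5183 = 0.4924
  w: GS value = (-9 - (1.6)·-1.3818 - (0.3)·0.4924) / (-2.9) = 2.3920;  w ← (1−ω)·0.0000 + ω·2.3920 = 2.2724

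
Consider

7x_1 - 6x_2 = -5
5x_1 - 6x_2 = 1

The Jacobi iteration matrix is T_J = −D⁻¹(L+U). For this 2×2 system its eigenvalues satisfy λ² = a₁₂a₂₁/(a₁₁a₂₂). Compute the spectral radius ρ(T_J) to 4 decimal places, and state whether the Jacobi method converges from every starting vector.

a₁₂a₂₁/(a₁₁a₂₂) = (-6)·(5) / ((7)·(-6)) = 0.714286
ρ = √|0.714286| = √0.714286 = 0.8452
ρ < 1, so Jacobi converges

0.8452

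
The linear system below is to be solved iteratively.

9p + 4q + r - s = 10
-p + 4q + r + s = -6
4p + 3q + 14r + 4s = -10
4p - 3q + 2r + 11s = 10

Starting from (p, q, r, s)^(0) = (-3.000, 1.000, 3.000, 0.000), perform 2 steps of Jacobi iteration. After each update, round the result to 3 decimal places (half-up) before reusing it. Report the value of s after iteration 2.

Iteration 1:
  p = (10 - (4)·1.000 - (1)·3.000 - (-1)·0.000) / (9) = 0.333
  q = (-6 - (-1)·-3.000 - (1)·3.000 - (1)·0.000) / (4) = -3.000
  r = (-10 - (4)·-3.000 - (3)·1.000 - (4)·0.000) / (14) = -0.071
  s = (10 - (4)·-3.000 - (-3)·1.000 - (2)·3.000) / (11) = 1.727
Iteration 2:
  p = (10 - (4)·-3.000 - (1)·-0.071 - (-1)·1.727) / (9) = 2.644
  q = (-6 - (-1)·0.333 - (1)·-0.071 - (1)·1.727) / (4) = -1.831
  r = (-10 - (4)·0.333 - (3)·-3.000 - (4)·1.727) / (14) = -0.660
  s = (10 - (4)·0.333 - (-3)·-3.000 - (2)·-0.071) / (11) = -0.017

-0.017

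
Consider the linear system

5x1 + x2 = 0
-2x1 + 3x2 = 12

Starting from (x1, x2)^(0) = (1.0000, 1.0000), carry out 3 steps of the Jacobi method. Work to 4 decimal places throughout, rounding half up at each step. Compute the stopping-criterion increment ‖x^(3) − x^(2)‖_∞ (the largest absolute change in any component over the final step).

Iteration 1:
  x1 = (0 - (1)·1.0000) / (5) = -0.2000
  x2 = (12 - (-2)·1.0000) / (3) = 4.6667
Iteration 2:
  x1 = (0 - (1)·4.6667) / (5) = -0.9333
  x2 = (12 - (-2)·-0.2000) / (3) = 3.8667
Iteration 3:
  x1 = (0 - (1)·3.8667) / (5) = -0.7733
  x2 = (12 - (-2)·-0.9333) / (3) = 3.3778
Change: (0.1600, -0.4889) → max |·| = 0.4889

0.4889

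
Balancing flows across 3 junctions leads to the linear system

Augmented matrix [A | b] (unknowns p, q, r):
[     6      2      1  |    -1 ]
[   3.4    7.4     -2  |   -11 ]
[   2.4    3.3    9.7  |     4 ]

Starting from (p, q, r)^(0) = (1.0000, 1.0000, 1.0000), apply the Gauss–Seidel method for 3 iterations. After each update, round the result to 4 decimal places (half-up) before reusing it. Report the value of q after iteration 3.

-1.3096

Iteration 1:
  p = (-1 - (2)·1.0000 - (1)·1.0000) / (6) = -0.6667
  q = (-11 - (3.4)·-0.6667 - (-2)·1.0000) / (7.4) = -0.9099
  r = (4 - (2.4)·-0.6667 - (3.3)·-0.9099) / (9.7) = 0.8869
Iteration 2:
  p = (-1 - (2)·-0.9099 - (1)·0.8869) / (6) = -0.0112
  q = (-11 - (3.4)·-0.0112 - (-2)·0.8869) / (7.4) = -1.2416
  r = (4 - (2.4)·-0.0112 - (3.3)·-1.2416) / (9.7) = 0.8375
Iteration 3:
  p = (-1 - (2)·-1.2416 - (1)·0.8375) / (6) = 0.1076
  q = (-11 - (3.4)·0.1076 - (-2)·0.8375) / (7.4) = -1.3096
  r = (4 - (2.4)·0.1076 - (3.3)·-1.3096) / (9.7) = 0.8313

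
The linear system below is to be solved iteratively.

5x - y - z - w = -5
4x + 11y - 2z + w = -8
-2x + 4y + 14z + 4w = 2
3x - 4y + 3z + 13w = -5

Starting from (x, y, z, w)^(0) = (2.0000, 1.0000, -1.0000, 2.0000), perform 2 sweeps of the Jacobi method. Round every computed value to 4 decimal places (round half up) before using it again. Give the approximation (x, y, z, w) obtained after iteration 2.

(-1.5109, -0.5590, 0.6645, -0.7067)

Iteration 1:
  x = (-5 - (-1)·1.0000 - (-1)·-1.0000 - (-1)·2.0000) / (5) = -0.6000
  y = (-8 - (4)·2.0000 - (-2)·-1.0000 - (1)·2.0000) / (11) = -1.8182
  z = (2 - (-2)·2.0000 - (4)·1.0000 - (4)·2.0000) / (14) = -0.4286
  w = (-5 - (3)·2.0000 - (-4)·1.0000 - (3)·-1.0000) / (13) = -0.3077
Iteration 2:
  x = (-5 - (-1)·-1.8182 - (-1)·-0.4286 - (-1)·-0.3077) / (5) = -1.5109
  y = (-8 - (4)·-0.6000 - (-2)·-0.4286 - (1)·-0.3077) / (11) = -0.5590
  z = (2 - (-2)·-0.6000 - (4)·-1.8182 - (4)·-0.3077) / (14) = 0.6645
  w = (-5 - (3)·-0.6000 - (-4)·-1.8182 - (3)·-0.4286) / (13) = -0.7067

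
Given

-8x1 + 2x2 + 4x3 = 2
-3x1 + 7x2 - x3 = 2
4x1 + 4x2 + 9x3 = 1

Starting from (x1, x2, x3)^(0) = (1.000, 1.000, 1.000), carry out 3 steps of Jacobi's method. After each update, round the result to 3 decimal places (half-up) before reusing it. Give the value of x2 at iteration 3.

Iteration 1:
  x1 = (2 - (2)·1.000 - (4)·1.000) / (-8) = 0.500
  x2 = (2 - (-3)·1.000 - (-1)·1.000) / (7) = 0.857
  x3 = (1 - (4)·1.000 - (4)·1.000) / (9) = -0.778
Iteration 2:
  x1 = (2 - (2)·0.857 - (4)·-0.778) / (-8) = -0.425
  x2 = (2 - (-3)·0.500 - (-1)·-0.778) / (7) = 0.389
  x3 = (1 - (4)·0.500 - (4)·0.857) / (9) = -0.492
Iteration 3:
  x1 = (2 - (2)·0.389 - (4)·-0.492) / (-8) = -0.399
  x2 = (2 - (-3)·-0.425 - (-1)·-0.492) / (7) = 0.033
  x3 = (1 - (4)·-0.425 - (4)·0.389) / (9) = 0.127

0.033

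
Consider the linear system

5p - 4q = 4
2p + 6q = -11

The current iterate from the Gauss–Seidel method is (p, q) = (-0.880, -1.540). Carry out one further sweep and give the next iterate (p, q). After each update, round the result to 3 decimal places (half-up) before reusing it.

(-0.432, -1.689)

One sweep:
  p = (4 - (-4)·-1.540) / (5) = -0.432
  q = (-11 - (2)·-0.432) / (6) = -1.689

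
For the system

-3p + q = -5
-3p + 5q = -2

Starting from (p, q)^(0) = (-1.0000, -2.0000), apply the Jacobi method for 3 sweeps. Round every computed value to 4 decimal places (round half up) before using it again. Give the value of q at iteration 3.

0.4000

Iteration 1:
  p = (-5 - (1)·-2.0000) / (-3) = 1.0000
  q = (-2 - (-3)·-1.0000) / (5) = -1.0000
Iteration 2:
  p = (-5 - (1)·-1.0000) / (-3) = 1.3333
  q = (-2 - (-3)·1.0000) / (5) = 0.2000
Iteration 3:
  p = (-5 - (1)·0.2000) / (-3) = 1.7333
  q = (-2 - (-3)·1.3333) / (5) = 0.4000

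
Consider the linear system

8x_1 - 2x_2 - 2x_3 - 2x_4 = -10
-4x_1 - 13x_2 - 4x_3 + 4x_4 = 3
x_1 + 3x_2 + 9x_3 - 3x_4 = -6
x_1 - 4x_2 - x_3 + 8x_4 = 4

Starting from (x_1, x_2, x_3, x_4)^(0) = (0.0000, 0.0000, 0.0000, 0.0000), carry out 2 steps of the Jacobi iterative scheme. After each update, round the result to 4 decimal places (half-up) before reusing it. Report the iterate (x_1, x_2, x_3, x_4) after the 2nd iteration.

Iteration 1:
  x_1 = (-10 - (-2)·0.0000 - (-2)·0.0000 - (-2)·0.0000) / (8) = -1.2500
  x_2 = (3 - (-4)·0.0000 - (-4)·0.0000 - (4)·0.0000) / (-13) = -0.2308
  x_3 = (-6 - (1)·0.0000 - (3)·0.0000 - (-3)·0.0000) / (9) = -0.6667
  x_4 = (4 - (1)·0.0000 - (-4)·0.0000 - (-1)·0.0000) / (8) = 0.5000
Iteration 2:
  x_1 = (-10 - (-2)·-0.2308 - (-2)·-0.6667 - (-2)·0.5000) / (8) = -1.3494
  x_2 = (3 - (-4)·-1.2500 - (-4)·-0.6667 - (4)·0.5000) / (-13) = 0.5128
  x_3 = (-6 - (1)·-1.2500 - (3)·-0.2308 - (-3)·0.5000) / (9) = -0.2842
  x_4 = (4 - (1)·-1.2500 - (-4)·-0.2308 - (-1)·-0.6667) / (8) = 0.4575

(-1.3494, 0.5128, -0.2842, 0.4575)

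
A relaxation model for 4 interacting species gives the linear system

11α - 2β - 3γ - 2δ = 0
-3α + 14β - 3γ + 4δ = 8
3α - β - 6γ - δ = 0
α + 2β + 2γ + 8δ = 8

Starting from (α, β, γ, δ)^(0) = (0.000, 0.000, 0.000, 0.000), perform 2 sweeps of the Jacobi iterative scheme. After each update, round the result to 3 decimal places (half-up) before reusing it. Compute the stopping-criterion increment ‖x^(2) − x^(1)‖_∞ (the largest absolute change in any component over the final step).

0.286

Iteration 1:
  α = (0 - (-2)·0.000 - (-3)·0.000 - (-2)·0.000) / (11) = 0.000
  β = (8 - (-3)·0.000 - (-3)·0.000 - (4)·0.000) / (14) = 0.571
  γ = (0 - (3)·0.000 - (-1)·0.000 - (-1)·0.000) / (-6) = 0.000
  δ = (8 - (1)·0.000 - (2)·0.000 - (2)·0.000) / (8) = 1.000
Iteration 2:
  α = (0 - (-2)·0.571 - (-3)·0.000 - (-2)·1.000) / (11) = 0.286
  β = (8 - (-3)·0.000 - (-3)·0.000 - (4)·1.000) / (14) = 0.286
  γ = (0 - (3)·0.000 - (-1)·0.571 - (-1)·1.000) / (-6) = -0.262
  δ = (8 - (1)·0.000 - (2)·0.571 - (2)·0.000) / (8) = 0.857
Change: (0.286, -0.285, -0.262, -0.143) → max |·| = 0.286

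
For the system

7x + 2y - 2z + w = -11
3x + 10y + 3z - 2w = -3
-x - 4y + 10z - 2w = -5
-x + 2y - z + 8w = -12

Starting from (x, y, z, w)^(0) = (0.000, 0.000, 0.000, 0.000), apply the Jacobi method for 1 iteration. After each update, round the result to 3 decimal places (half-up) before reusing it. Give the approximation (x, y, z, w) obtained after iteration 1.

Iteration 1:
  x = (-11 - (2)·0.000 - (-2)·0.000 - (1)·0.000) / (7) = -1.571
  y = (-3 - (3)·0.000 - (3)·0.000 - (-2)·0.000) / (10) = -0.300
  z = (-5 - (-1)·0.000 - (-4)·0.000 - (-2)·0.000) / (10) = -0.500
  w = (-12 - (-1)·0.000 - (2)·0.000 - (-1)·0.000) / (8) = -1.500

(-1.571, -0.300, -0.500, -1.500)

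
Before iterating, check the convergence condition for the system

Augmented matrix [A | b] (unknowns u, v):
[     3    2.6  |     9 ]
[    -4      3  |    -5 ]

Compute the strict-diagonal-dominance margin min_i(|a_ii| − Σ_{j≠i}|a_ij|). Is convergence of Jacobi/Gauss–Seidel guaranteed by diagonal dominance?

-1

row 1: |3| − (2.6) = 0.4
row 2: |3| − (4) = -1
minimum over rows = -1 → not strictly diagonally dominant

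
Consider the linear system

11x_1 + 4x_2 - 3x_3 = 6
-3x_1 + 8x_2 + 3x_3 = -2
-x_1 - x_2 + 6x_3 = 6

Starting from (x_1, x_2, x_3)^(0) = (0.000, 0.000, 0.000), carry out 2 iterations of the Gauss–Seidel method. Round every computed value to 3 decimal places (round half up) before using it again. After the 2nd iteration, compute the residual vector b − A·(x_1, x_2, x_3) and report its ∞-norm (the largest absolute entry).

Iteration 1:
  x_1 = (6 - (4)·0.000 - (-3)·0.000) / (11) = 0.545
  x_2 = (-2 - (-3)·0.545 - (3)·0.000) / (8) = -0.046
  x_3 = (6 - (-1)·0.545 - (-1)·-0.046) / (6) = 1.083
Iteration 2:
  x_1 = (6 - (4)·-0.046 - (-3)·1.083) / (11) = 0.858
  x_2 = (-2 - (-3)·0.858 - (3)·1.083) / (8) = -0.334
  x_3 = (6 - (-1)·0.858 - (-1)·-0.334) / (6) = 1.087
Residual b − A·x = (1.159, -0.015, 0.002); ∞-norm = 1.159

1.159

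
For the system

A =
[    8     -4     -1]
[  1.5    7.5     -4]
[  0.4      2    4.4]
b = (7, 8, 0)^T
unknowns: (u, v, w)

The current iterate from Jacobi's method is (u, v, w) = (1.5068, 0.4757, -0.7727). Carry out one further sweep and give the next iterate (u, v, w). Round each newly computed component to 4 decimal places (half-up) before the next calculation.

One sweep:
  u = (7 - (-4)·0.4757 - (-1)·-0.7727) / (8) = 1.0163
  v = (8 - (1.5)·1.5068 - (-4)·-0.7727) / (7.5) = 0.3532
  w = (0 - (0.4)·1.5068 - (2)·0.4757) / (4.4) = -0.3532

(1.0163, 0.3532, -0.3532)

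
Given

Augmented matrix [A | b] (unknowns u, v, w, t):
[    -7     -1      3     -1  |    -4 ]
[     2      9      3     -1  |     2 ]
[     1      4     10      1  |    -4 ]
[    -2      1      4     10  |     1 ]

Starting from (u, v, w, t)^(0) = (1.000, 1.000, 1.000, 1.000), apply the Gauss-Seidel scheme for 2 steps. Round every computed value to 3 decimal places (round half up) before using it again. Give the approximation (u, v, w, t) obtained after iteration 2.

Iteration 1:
  u = (-4 - (-1)·1.000 - (3)·1.000 - (-1)·1.000) / (-7) = 0.714
  v = (2 - (2)·0.714 - (3)·1.000 - (-1)·1.000) / (9) = -0.159
  w = (-4 - (1)·0.714 - (4)·-0.159 - (1)·1.000) / (10) = -0.508
  t = (1 - (-2)·0.714 - (1)·-0.159 - (4)·-0.508) / (10) = 0.462
Iteration 2:
  u = (-4 - (-1)·-0.159 - (3)·-0.508 - (-1)·0.462) / (-7) = 0.310
  v = (2 - (2)·0.310 - (3)·-0.508 - (-1)·0.462) / (9) = 0.374
  w = (-4 - (1)·0.310 - (4)·0.374 - (1)·0.462) / (10) = -0.627
  t = (1 - (-2)·0.310 - (1)·0.374 - (4)·-0.627) / (10) = 0.375

(0.310, 0.374, -0.627, 0.375)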